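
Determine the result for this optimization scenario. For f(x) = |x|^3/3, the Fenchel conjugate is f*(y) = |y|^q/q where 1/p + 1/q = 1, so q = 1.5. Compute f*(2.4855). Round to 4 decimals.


The conjugate exponent q satisfies 1/p + 1/q = 1.
p = 3, so q = 3/(3 - 1) = 1.5
|y|^q = 2.4855^1.5 = 3.9185
f*(2.4855) = 3.9185 / 1.5 = 2.6123


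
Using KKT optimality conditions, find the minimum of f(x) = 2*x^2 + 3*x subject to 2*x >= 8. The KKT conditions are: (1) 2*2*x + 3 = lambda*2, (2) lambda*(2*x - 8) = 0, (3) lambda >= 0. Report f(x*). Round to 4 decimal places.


Step 1: Try lambda = 0 (constraint inactive).
x_unc = -3/(2*2) = -0.75
Check: 2*-0.75 = -1.5 < 8 -- violated!
Step 2: Constraint must be active: 2*x = 8
x* = 8/2 = 4.0
lambda = (2*2*4.0 + 3)/2 = 9.5
Step 3: Compute optimal value.
f(x*) = 2*4.0^2 + 3*4.0 = 44.0


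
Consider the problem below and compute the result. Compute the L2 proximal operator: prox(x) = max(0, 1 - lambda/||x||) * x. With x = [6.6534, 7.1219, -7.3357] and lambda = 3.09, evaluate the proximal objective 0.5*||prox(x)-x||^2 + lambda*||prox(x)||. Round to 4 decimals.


Step 1: Compute ||x||.
||x|| = 12.1984
Step 2: Compute scaling factor.
scale = max(0, 1 - 3.09/12.1984) = 0.7467
Step 3: prox(x) = [4.968, 5.3178, -5.4775]
||prox(x)|| = 9.1084
Step 4: Proximal objective.
0.5*||prox-x||^2 = 4.7741
lambda*||prox|| = 28.145
Total = 32.9191


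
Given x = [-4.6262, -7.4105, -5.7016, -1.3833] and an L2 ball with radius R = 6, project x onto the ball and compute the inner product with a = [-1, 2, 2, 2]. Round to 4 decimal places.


Step 1: Compute ||x|| (intermediates to 6 decimals).
||x|| = sqrt((-4.6262)^2 + (-7.4105)^2 + (-5.7016)^2 + (-1.3833)^2) = 10.52326
Step 2: Project.
Since ||x|| > R, scale = R/||x|| = 6/10.52326 = 0.570166, proj(x) = scale * x
proj(x) = [-2.637702, -4.225215, -3.250858, -0.788711]
Step 3: Dot product.
a^T * proj(x) = -1*(-2.637702) + 2*(-4.225215) + 2*(-3.250858) + 2*(-0.788711) = -13.8919


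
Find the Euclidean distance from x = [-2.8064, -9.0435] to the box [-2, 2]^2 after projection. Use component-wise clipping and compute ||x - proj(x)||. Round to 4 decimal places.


Project each component onto [-2, 2].
clip(-2.8064) = -2.0, clip(-9.0435) = -2.0
Projection = [-2.0, -2.0]
Squared diffs: [0.6503, 49.6109]
Distance = sqrt(50.2612) = 7.0895


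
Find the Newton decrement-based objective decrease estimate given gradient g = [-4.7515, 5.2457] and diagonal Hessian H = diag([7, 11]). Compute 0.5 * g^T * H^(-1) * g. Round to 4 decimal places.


Step 1: H is diagonal, so H^(-1) * g = [-0.6788, 0.4769].
Step 2: g^T H^(-1) g = sum_i g_i^2 / H_ii
  = (-4.7515)^2/7 + (5.2457)^2/11
  = 3.2253 + 2.5016 = 5.7268
Step 3: Objective decrease = 0.5 * g^T H^(-1) g = 2.8634


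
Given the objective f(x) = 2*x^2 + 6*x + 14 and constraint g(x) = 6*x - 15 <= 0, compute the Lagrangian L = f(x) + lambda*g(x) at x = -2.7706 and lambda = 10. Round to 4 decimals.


Step 1: Evaluate f(x).
f(-2.7706) = 2*(-2.7706)^2 + 6*(-2.7706) + 14 = 12.7288
Step 2: Evaluate g(x).
g(-2.7706) = 6*-2.7706 - 15 = -31.6236
Step 3: Compute Lagrangian.
L = 12.7288 + 10*-31.6236 = -303.5072


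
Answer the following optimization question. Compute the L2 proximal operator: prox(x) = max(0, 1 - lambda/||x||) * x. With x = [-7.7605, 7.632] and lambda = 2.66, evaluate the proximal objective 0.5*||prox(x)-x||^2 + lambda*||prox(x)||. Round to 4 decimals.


Step 1: Compute ||x||.
||x|| = 10.8845
Step 2: Compute scaling factor.
scale = max(0, 1 - 2.66/10.8845) = 0.7556
Step 3: prox(x) = [-5.864, 5.7669]
||prox(x)|| = 8.2245
Step 4: Proximal objective.
0.5*||prox-x||^2 = 3.5378
lambda*||prox|| = 21.8772
Total = 25.415


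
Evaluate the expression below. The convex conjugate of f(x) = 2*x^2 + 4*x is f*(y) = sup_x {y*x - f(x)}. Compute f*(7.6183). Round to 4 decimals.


f*(y) = sup_x {y*x - a*x^2 - b*x} = sup_x {(y-b)*x - a*x^2}
FOC: (y - b) - 2a*x = 0 => x* = (y - b)/(2a)
x* = (7.6183 - 4)/(2*2) = 0.9046
f*(7.6183) = (y-b)^2/(4a) = (7.6183 - 4)^2/(4*2)
= 13.0921/8 = 1.6365


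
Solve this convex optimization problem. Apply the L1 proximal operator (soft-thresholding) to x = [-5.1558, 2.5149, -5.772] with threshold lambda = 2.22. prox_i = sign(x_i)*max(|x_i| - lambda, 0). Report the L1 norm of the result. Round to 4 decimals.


Soft-thresholding with lambda = 2.22:
prox(-5.1558) = sign(-5.1558)*max(|-5.1558| - 2.22, 0) = -2.9358
prox(2.5149) = sign(2.5149)*max(|2.5149| - 2.22, 0) = 0.2949
prox(-5.772) = sign(-5.772)*max(|-5.772| - 2.22, 0) = -3.552
prox(x) = [-2.9358, 0.2949, -3.552]
||prox(x)||_1 = 2.9358 + 0.2949 + 3.552 = 6.7827


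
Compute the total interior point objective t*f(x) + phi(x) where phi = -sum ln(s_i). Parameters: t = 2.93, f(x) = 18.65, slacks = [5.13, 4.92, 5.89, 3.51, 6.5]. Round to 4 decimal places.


Step 1: Compute log-barrier.
ln values: [1.6351, 1.5933, 1.7733, 1.2556, 1.8718]
phi = -(1.6351 + 1.5933 + 1.7733 + 1.2556 + 1.8718) = -8.1291
Step 2: Compute augmented objective.
t*f(x) = 2.93*18.65 = 54.6445
Total = 54.6445 - 8.1291 = 46.5154


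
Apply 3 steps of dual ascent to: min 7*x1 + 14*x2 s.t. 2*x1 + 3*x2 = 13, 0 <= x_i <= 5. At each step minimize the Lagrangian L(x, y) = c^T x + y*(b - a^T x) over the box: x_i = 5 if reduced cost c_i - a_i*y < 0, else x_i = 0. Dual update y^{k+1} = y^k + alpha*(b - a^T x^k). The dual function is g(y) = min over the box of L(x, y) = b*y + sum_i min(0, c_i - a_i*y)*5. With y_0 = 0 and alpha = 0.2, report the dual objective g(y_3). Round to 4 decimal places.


Dual ascent for LP: min 7*x1 + 14*x2, 2*x1 + 3*x2 = 13, 0 <= x_i <= 5
Step 1: y^k = 0.0, reduced costs: (7.0, 14.0)
  x^k = (0.0, 0.0), subgradient = b - a^T x = 13.0
  y^{k+1} = 0.0 + 0.2*13.0 = 2.6
Step 2: y^k = 2.6, reduced costs: (1.8, 6.2)
  x^k = (0.0, 0.0), subgradient = b - a^T x = 13.0
  y^{k+1} = 2.6 + 0.2*13.0 = 5.2
Step 3: y^k = 5.2, reduced costs: (-3.4, -1.6)
  x^k = (5.0, 5.0), subgradient = b - a^T x = -12.0
  y^{k+1} = 5.2 + 0.2*-12.0 = 2.8
Dual objective at y_3 = 2.8: reduced costs (1.4, 5.6), box minimizer x = (0.0, 0.0)
g(y_3) = b*y + (c1 - a1*y)*x1 + (c2 - a2*y)*x2 = 13*2.8 + 1.4*0.0 + 5.6*0.0 = 36.4 + 0.0 + 0.0 = 36.4


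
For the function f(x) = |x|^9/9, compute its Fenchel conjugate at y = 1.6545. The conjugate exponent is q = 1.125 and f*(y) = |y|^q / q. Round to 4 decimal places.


The conjugate exponent q satisfies 1/p + 1/q = 1.
p = 9, so q = 9/(9 - 1) = 1.125
|y|^q = 1.6545^1.125 = 1.762
f*(1.6545) = 1.762 / 1.125 = 1.5662


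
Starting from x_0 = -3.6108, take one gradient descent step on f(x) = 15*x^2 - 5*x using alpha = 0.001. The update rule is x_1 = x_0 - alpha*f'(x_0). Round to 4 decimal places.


We compute the gradient at x_0 and apply the update.
f'(x) = 30*x - 5
f'(-3.6108) = 30*-3.6108 - 5 = -113.324
x_1 = -3.6108 - 0.001*-113.324 = -3.4975


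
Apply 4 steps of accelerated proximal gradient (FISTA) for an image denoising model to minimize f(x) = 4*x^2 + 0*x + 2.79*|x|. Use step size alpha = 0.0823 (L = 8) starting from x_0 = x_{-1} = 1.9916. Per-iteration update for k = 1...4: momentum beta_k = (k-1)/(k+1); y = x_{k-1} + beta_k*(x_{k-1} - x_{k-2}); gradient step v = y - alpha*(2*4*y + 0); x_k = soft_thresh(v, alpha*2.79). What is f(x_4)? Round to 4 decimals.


FISTA on f(x) = 4*x^2 + 0*x + 2.79*|x|
L = 8, alpha = 0.0823
Iteration 1: beta = 0.0, y = 1.9916 + 0.0*(1.9916 - 1.9916) = 1.9916
  grad(y) = 15.9328, v = y - alpha*grad = 0.6803
  prox(v) = soft_thresh(0.6803, 0.2296) = 0.4507
Iteration 2: beta = 0.3333, y = 0.4507 + 0.3333*(0.4507 - 1.9916) = -0.0629
  grad(y) = -0.5033, v = y - alpha*grad = -0.0215
  prox(v) = soft_thresh(-0.0215, 0.2296) = 0.0
Iteration 3: beta = 0.5, y = 0.0 + 0.5*(0.0 - 0.4507) = -0.2254
  grad(y) = -1.8029, v = y - alpha*grad = -0.077
  prox(v) = soft_thresh(-0.077, 0.2296) = 0.0
Iteration 4: beta = 0.6, y = 0.0 + 0.6*(0.0 - 0.0) = 0.0
  grad(y) = 0.0, v = y - alpha*grad = 0.0
  prox(v) = soft_thresh(0.0, 0.2296) = 0.0
f(x_4) = 4*0.0^2 + 0*0.0 + 2.79*|0.0| = 0.0


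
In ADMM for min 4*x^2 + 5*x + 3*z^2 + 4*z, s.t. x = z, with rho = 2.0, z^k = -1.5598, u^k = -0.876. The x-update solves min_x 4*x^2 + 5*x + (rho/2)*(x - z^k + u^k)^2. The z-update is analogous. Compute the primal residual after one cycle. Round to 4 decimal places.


ADMM iteration with rho = 2.0, z^k = -1.5598, u^k = -0.876
Step 1: x-update.
Minimize 4*x^2 + 5*x + (2.0/2)*(x + 1.5598 - 0.876)^2
FOC: (2*4 + 2.0)*x = -5 + 2.0*(-1.5598 + 0.876)
x^{k+1} = -0.6368
Step 2: z-update.
Minimize 3*z^2 + 4*z + (2.0/2)*(-0.6368 - z - 0.876)^2
FOC: (2*3 + 2.0)*z = -4 + 2.0*(-0.6368 - 0.876)
z^{k+1} = -0.8782
Step 3: u-update.
u^{k+1} = -0.876 - 0.6368 + 0.8782 = -0.6346
Step 4: Primal residual = |-0.6368 + 0.8782| = 0.2414


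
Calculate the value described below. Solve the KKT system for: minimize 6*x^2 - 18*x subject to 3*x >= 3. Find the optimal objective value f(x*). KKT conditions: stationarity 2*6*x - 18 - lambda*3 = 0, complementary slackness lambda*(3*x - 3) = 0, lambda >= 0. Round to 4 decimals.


Step 1: Try lambda = 0 (constraint inactive).
Stationarity: 2*6*x - 18 = 0
x* = 18/(2*6) = 1.5
Check constraint: 3*1.5 = 4.5 >= 3 -- satisfied.
Step 2: Compute optimal value.
f(x*) = 6*1.5^2 - 18*1.5 = -13.5


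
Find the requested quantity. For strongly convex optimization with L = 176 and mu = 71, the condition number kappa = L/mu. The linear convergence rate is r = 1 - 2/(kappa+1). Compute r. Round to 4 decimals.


Step 1: Compute the condition number.
kappa = L/mu = 176/71 = 2.4789
Step 2: Compute the convergence rate.
r = 1 - 2/(kappa + 1) = 1 - 2*mu/(L + mu) = (L - mu)/(L + mu) = 105/247 = 0.4251


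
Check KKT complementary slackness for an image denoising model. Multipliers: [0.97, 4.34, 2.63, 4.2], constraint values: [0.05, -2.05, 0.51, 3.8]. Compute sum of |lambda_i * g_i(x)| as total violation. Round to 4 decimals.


KKT complementary slackness check:
lambda_1 * g_1 = 0.97 * 0.05 = 0.0485
lambda_2 * g_2 = 4.34 * -2.05 = -8.897
lambda_3 * g_3 = 2.63 * 0.51 = 1.3413
lambda_4 * g_4 = 4.2 * 3.8 = 15.96
Total violation = 0.0485 + 8.897 + 1.3413 + 15.96 = 26.2468


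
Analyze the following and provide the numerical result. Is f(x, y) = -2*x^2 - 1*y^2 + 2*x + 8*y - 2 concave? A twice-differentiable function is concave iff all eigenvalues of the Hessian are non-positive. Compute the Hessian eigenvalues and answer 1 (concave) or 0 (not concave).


The Hessian of f(x,y) = -2*x^2 - 1*y^2 + 2*x + 8*y - 2 is:
H = [[-4, 0], [0, -2]]
Trace = -4 - 2 = -6
Determinant = -4*-2 - (0)^2 = 8
Discriminant = (-6)^2 - 4*8 = 4.0
Eigenvalues: lambda_1 = -4.0, lambda_2 = -2.0
The function is concave.

1


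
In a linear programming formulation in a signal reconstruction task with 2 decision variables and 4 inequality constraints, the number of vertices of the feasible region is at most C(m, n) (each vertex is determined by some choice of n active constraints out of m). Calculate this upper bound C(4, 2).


Each vertex corresponds to some choice of n active constraints out of m, so the number of vertices is at most C(m, n) = m! / (n!(m-n)!).
m = 4, n = 2
Numerator: 4 * 3
Denominator: 2! = 2
C(4, 2) = 6


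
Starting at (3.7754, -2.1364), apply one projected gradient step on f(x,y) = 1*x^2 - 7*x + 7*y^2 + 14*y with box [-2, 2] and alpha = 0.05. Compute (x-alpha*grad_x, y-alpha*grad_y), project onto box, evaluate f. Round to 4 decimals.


Step 1: Compute gradient at (3.7754, -2.1364).
grad_x = 2*1*3.7754 - 7 = 0.5508
grad_y = 2*7*-2.1364 + 14 = -15.9096
Step 2: Gradient step.
x_raw = 3.7754 - 0.05*0.5508 = 3.7479
y_raw = -2.1364 - 0.05*-15.9096 = -1.3409
Step 3: Project onto [-2, 2].
x_proj = clip(3.7479) = 2.0
y_proj = clip(-1.3409) = -1.3409
Step 4: Evaluate f.
f(2.0, -1.3409) = -16.1864


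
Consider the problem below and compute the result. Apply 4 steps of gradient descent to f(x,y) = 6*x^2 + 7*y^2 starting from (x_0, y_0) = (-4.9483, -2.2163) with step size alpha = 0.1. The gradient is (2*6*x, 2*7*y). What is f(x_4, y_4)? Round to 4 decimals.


Gradient descent on f(x,y) = 6*x^2 + 7*y^2.
Starting point: (-4.9483, -2.2163), alpha = 0.1
Step 1: grad_x = 2*6*-4.9483 = -59.3796, grad_y = 2*7*-2.2163 = -31.0282
  x_1 = -4.9483 - 0.1*-59.3796 = 0.9897
  y_1 = -2.2163 - 0.1*-31.0282 = 0.8865
Step 2: grad_x = 2*6*0.9897 = 11.8759, grad_y = 2*7*0.8865 = 12.4113
  x_2 = 0.9897 - 0.1*11.8759 = -0.1979
  y_2 = 0.8865 - 0.1*12.4113 = -0.3546
Step 3: grad_x = 2*6*-0.1979 = -2.3752, grad_y = 2*7*-0.3546 = -4.9645
  x_3 = -0.1979 - 0.1*-2.3752 = 0.0396
  y_3 = -0.3546 - 0.1*-4.9645 = 0.1418
Step 4: grad_x = 2*6*0.0396 = 0.475, grad_y = 2*7*0.1418 = 1.9858
  x_4 = 0.0396 - 0.1*0.475 = -0.0079
  y_4 = 0.1418 - 0.1*1.9858 = -0.0567
f(-0.0079, -0.0567) = 6*(-0.0079)^2 + 7*(-0.0567)^2 = 0.0229


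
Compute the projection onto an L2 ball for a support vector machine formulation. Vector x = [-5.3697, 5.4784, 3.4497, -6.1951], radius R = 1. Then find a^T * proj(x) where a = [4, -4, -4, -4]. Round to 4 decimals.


Step 1: Compute ||x|| (intermediates to 6 decimals).
||x|| = sqrt((-5.3697)^2 + 5.4784^2 + 3.4497^2 + (-6.1951)^2) = 10.44635
Step 2: Project.
Since ||x|| > R, scale = R/||x|| = 1/10.44635 = 0.095727, proj(x) = scale * x
proj(x) = [-0.514025, 0.524431, 0.330229, -0.593038]
Step 3: Dot product.
a^T * proj(x) = 4*(-0.514025) - 4*0.524431 - 4*0.330229 - 4*(-0.593038) = -3.1026


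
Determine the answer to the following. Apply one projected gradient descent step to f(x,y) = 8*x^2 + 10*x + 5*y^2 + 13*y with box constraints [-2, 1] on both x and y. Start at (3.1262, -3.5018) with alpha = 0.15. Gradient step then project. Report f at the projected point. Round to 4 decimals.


Step 1: Compute gradient at (3.1262, -3.5018).
grad_x = 2*8*3.1262 + 10 = 60.0192
grad_y = 2*5*-3.5018 + 13 = -22.018
Step 2: Gradient step.
x_raw = 3.1262 - 0.15*60.0192 = -5.8767
y_raw = -3.5018 - 0.15*-22.018 = -0.1991
Step 3: Project onto [-2, 1].
x_proj = clip(-5.8767) = -2.0
y_proj = clip(-0.1991) = -0.1991
Step 4: Evaluate f.
f(-2.0, -0.1991) = 9.6099


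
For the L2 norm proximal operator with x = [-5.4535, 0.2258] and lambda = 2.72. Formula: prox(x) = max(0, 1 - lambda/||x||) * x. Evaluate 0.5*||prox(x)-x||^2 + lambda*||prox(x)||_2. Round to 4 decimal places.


Step 1: Compute ||x||.
||x|| = 5.4582
Step 2: Compute scaling factor.
scale = max(0, 1 - 2.72/5.4582) = 0.5017
Step 3: prox(x) = [-2.7358, 0.1133]
||prox(x)|| = 2.7382
Step 4: Proximal objective.
0.5*||prox-x||^2 = 3.6992
lambda*||prox|| = 7.4479
Total = 11.147


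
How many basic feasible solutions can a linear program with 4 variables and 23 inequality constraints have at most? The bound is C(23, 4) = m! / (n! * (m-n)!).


Each vertex corresponds to some choice of n active constraints out of m, so the number of vertices is at most C(m, n) = m! / (n!(m-n)!).
m = 23, n = 4
Numerator: 23 * 22 * 21 * 20
Denominator: 4! = 24
C(23, 4) = 8855


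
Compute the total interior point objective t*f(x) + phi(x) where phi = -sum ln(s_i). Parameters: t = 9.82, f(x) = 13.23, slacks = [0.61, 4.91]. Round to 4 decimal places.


Step 1: Compute log-barrier.
ln values: [-0.4943, 1.5913]
phi = -(-0.4943 + 1.5913) = -1.097
Step 2: Compute augmented objective.
t*f(x) = 9.82*13.23 = 129.9186
Total = 129.9186 - 1.097 = 128.8216


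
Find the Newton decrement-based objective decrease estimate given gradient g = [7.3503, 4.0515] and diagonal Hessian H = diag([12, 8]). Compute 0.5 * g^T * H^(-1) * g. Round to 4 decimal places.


Step 1: H is diagonal, so H^(-1) * g = [0.6125, 0.5064].
Step 2: g^T H^(-1) g = sum_i g_i^2 / H_ii
  = (7.3503)^2/12 + (4.0515)^2/8
  = 4.5022 + 2.0518 = 6.5541
Step 3: Objective decrease = 0.5 * g^T H^(-1) g = 3.277


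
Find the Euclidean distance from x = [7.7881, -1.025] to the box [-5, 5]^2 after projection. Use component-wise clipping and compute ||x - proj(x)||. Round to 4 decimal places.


Project each component onto [-5, 5].
clip(7.7881) = 5.0, clip(-1.025) = -1.025
Projection = [5.0, -1.025]
Squared diffs: [7.7735, 0.0]
Distance = sqrt(7.7735) = 2.7881


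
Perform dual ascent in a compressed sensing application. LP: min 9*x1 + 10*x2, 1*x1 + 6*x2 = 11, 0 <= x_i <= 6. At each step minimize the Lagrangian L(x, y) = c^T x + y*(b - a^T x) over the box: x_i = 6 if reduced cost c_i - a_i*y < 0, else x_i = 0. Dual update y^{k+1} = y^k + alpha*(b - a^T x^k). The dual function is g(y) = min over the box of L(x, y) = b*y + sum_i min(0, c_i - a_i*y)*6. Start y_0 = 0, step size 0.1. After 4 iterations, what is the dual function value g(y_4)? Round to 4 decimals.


Dual ascent for LP: min 9*x1 + 10*x2, 1*x1 + 6*x2 = 11, 0 <= x_i <= 6
Step 1: y^k = 0.0, reduced costs: (9.0, 10.0)
  x^k = (0.0, 0.0), subgradient = b - a^T x = 11.0
  y^{k+1} = 0.0 + 0.1*11.0 = 1.1
Step 2: y^k = 1.1, reduced costs: (7.9, 3.4)
  x^k = (0.0, 0.0), subgradient = b - a^T x = 11.0
  y^{k+1} = 1.1 + 0.1*11.0 = 2.2
Step 3: y^k = 2.2, reduced costs: (6.8, -3.2)
  x^k = (0.0, 6.0), subgradient = b - a^T x = -25.0
  y^{k+1} = 2.2 + 0.1*-25.0 = -0.3
Step 4: y^k = -0.3, reduced costs: (9.3, 11.8)
  x^k = (0.0, 0.0), subgradient = b - a^T x = 11.0
  y^{k+1} = -0.3 + 0.1*11.0 = 0.8
Dual objective at y_4 = 0.8: reduced costs (8.2, 5.2), box minimizer x = (0.0, 0.0)
g(y_4) = b*y + (c1 - a1*y)*x1 + (c2 - a2*y)*x2 = 11*0.8 + 8.2*0.0 + 5.2*0.0 = 8.8 + 0.0 + 0.0 = 8.8


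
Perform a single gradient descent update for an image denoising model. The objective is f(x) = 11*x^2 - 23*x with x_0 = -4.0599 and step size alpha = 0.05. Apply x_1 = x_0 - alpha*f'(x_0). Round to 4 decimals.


We compute the gradient at x_0 and apply the update.
f'(x) = 22*x - 23
f'(-4.0599) = 22*-4.0599 - 23 = -112.3178
x_1 = -4.0599 - 0.05*-112.3178 = 1.556


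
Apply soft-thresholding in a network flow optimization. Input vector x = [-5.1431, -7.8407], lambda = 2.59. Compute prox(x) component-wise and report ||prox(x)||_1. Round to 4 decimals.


Soft-thresholding with lambda = 2.59:
prox(-5.1431) = sign(-5.1431)*max(|-5.1431| - 2.59, 0) = -2.5531
prox(-7.8407) = sign(-7.8407)*max(|-7.8407| - 2.59, 0) = -5.2507
prox(x) = [-2.5531, -5.2507]
||prox(x)||_1 = 2.5531 + 5.2507 = 7.8038


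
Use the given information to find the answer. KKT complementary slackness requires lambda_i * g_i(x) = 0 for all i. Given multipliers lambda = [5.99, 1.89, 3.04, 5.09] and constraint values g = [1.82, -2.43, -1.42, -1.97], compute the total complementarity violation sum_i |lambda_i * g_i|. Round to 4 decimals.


KKT complementary slackness check:
lambda_1 * g_1 = 5.99 * 1.82 = 10.9018
lambda_2 * g_2 = 1.89 * -2.43 = -4.5927
lambda_3 * g_3 = 3.04 * -1.42 = -4.3168
lambda_4 * g_4 = 5.09 * -1.97 = -10.0273
Total violation = 10.9018 + 4.5927 + 4.3168 + 10.0273 = 29.8386


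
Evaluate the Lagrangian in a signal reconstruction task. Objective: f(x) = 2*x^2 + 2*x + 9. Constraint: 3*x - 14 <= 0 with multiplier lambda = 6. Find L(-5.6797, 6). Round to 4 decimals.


Step 1: Evaluate f(x).
f(-5.6797) = 2*(-5.6797)^2 + 2*(-5.6797) + 9 = 62.1586
Step 2: Evaluate g(x).
g(-5.6797) = 3*-5.6797 - 14 = -31.0391
Step 3: Compute Lagrangian.
L = 62.1586 + 6*-31.0391 = -124.076


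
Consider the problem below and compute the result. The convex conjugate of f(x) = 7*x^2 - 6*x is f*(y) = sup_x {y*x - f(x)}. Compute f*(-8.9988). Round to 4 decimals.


f*(y) = sup_x {y*x - a*x^2 - b*x} = sup_x {(y-b)*x - a*x^2}
FOC: (y - b) - 2a*x = 0 => x* = (y - b)/(2a)
x* = (-8.9988 + 6)/(2*7) = -0.2142
f*(-8.9988) = (y-b)^2/(4a) = (-8.9988 + 6)^2/(4*7)
= 8.9928/28 = 0.3212


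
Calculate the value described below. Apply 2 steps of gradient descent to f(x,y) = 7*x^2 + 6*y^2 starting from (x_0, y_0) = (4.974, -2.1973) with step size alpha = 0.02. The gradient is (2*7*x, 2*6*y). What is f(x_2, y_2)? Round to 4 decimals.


Gradient descent on f(x,y) = 7*x^2 + 6*y^2.
Starting point: (4.974, -2.1973), alpha = 0.02
Step 1: grad_x = 2*7*4.974 = 69.636, grad_y = 2*6*-2.1973 = -26.3676
  x_1 = 4.974 - 0.02*69.636 = 3.5813
  y_1 = -2.1973 - 0.02*-26.3676 = -1.6699
Step 2: grad_x = 2*7*3.5813 = 50.1379, grad_y = 2*6*-1.6699 = -20.0394
  x_2 = 3.5813 - 0.02*50.1379 = 2.5785
  y_2 = -1.6699 - 0.02*-20.0394 = -1.2692
f(2.5785, -1.2692) = 7*2.5785^2 + 6*(-1.2692)^2 = 56.206


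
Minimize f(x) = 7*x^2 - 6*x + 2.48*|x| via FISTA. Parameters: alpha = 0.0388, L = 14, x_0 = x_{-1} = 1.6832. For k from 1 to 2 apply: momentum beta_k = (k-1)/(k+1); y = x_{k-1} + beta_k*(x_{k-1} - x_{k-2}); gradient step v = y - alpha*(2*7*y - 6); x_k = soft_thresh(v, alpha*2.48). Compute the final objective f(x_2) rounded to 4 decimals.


FISTA on f(x) = 7*x^2 - 6*x + 2.48*|x|
L = 14, alpha = 0.0388
Iteration 1: beta = 0.0, y = 1.6832 + 0.0*(1.6832 - 1.6832) = 1.6832
  grad(y) = 17.5648, v = y - alpha*grad = 1.0017
  prox(v) = soft_thresh(1.0017, 0.0962) = 0.9055
Iteration 2: beta = 0.3333, y = 0.9055 + 0.3333*(0.9055 - 1.6832) = 0.6462
  grad(y) = 3.047, v = y - alpha*grad = 0.528
  prox(v) = soft_thresh(0.528, 0.0962) = 0.4318
f(x_2) = 7*0.4318^2 - 6*0.4318 + 2.48*|0.4318| = -0.2149


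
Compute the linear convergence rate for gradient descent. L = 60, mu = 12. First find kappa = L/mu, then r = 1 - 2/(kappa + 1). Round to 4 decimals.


Step 1: Compute the condition number.
kappa = L/mu = 60/12 = 5.0
Step 2: Compute the convergence rate.
r = 1 - 2/(kappa + 1) = 1 - 2*mu/(L + mu) = (L - mu)/(L + mu) = 48/72 = 0.6667


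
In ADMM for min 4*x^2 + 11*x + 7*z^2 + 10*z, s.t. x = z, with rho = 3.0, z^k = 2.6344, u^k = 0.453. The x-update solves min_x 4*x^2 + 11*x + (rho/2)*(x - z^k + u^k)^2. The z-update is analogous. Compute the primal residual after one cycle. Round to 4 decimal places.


ADMM iteration with rho = 3.0, z^k = 2.6344, u^k = 0.453
Step 1: x-update.
Minimize 4*x^2 + 11*x + (3.0/2)*(x - 2.6344 + 0.453)^2
FOC: (2*4 + 3.0)*x = -11 + 3.0*(2.6344 - 0.453)
x^{k+1} = -0.4051
Step 2: z-update.
Minimize 7*z^2 + 10*z + (3.0/2)*(-0.4051 - z + 0.453)^2
FOC: (2*7 + 3.0)*z = -10 + 3.0*(-0.4051 + 0.453)
z^{k+1} = -0.5798
Step 3: u-update.
u^{k+1} = 0.453 - 0.4051 + 0.5798 = 0.6277
Step 4: Primal residual = |-0.4051 + 0.5798| = 0.1747


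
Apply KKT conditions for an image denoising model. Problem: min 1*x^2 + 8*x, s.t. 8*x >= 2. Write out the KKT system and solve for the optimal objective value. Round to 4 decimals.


Step 1: Try lambda = 0 (constraint inactive).
x_unc = -8/(2*1) = -4.0
Check: 8*-4.0 = -32.0 < 2 -- violated!
Step 2: Constraint must be active: 8*x = 2
x* = 2/8 = 0.25
lambda = (2*1*0.25 + 8)/8 = 1.0625
Step 3: Compute optimal value.
f(x*) = 1*0.25^2 + 8*0.25 = 2.0625


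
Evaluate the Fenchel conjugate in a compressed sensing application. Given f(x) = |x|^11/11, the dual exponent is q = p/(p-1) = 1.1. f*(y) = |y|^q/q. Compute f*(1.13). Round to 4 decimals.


The conjugate exponent q satisfies 1/p + 1/q = 1.
p = 11, so q = 11/(11 - 1) = 1.1
|y|^q = 1.13^1.1 = 1.1439
f*(1.13) = 1.1439 / 1.1 = 1.0399


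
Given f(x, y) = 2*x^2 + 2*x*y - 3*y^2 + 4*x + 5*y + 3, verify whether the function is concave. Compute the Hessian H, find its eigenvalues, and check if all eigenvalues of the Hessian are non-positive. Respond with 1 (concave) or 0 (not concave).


The Hessian of f(x,y) = 2*x^2 + 2*x*y - 3*y^2 + 4*x + 5*y + 3 is:
H = [[4, 2], [2, -6]]
Trace = 4 - 6 = -2
Determinant = 4*-6 - (2)^2 = -28
Discriminant = (-2)^2 - 4*-28 = 116.0
Eigenvalues: lambda_1 = -6.3852, lambda_2 = 4.3852
The function is not concave.

0


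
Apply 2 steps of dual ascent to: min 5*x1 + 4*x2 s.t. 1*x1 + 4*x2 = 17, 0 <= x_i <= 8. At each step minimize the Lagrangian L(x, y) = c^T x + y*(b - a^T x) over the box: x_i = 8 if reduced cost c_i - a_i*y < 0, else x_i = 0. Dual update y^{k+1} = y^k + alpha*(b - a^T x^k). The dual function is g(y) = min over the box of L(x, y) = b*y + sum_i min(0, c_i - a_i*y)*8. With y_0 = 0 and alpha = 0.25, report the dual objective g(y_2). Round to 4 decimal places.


Dual ascent for LP: min 5*x1 + 4*x2, 1*x1 + 4*x2 = 17, 0 <= x_i <= 8
Step 1: y^k = 0.0, reduced costs: (5.0, 4.0)
  x^k = (0.0, 0.0), subgradient = b - a^T x = 17.0
  y^{k+1} = 0.0 + 0.25*17.0 = 4.25
Step 2: y^k = 4.25, reduced costs: (0.75, -13.0)
  x^k = (0.0, 8.0), subgradient = b - a^T x = -15.0
  y^{k+1} = 4.25 + 0.25*-15.0 = 0.5
Dual objective at y_2 = 0.5: reduced costs (4.5, 2.0), box minimizer x = (0.0, 0.0)
g(y_2) = b*y + (c1 - a1*y)*x1 + (c2 - a2*y)*x2 = 17*0.5 + 4.5*0.0 + 2.0*0.0 = 8.5 + 0.0 + 0.0 = 8.5


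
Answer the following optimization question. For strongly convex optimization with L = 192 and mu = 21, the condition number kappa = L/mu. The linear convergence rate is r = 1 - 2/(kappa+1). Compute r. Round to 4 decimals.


Step 1: Compute the condition number.
kappa = L/mu = 192/21 = 9.1429
Step 2: Compute the convergence rate.
r = 1 - 2/(kappa + 1) = 1 - 2*mu/(L + mu) = (L - mu)/(L + mu) = 171/213 = 0.8028


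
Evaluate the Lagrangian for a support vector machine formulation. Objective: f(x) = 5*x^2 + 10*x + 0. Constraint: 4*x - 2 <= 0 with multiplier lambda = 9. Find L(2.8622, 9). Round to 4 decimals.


Step 1: Evaluate f(x).
f(2.8622) = 5*2.8622^2 + 10*2.8622 + 0 = 69.5829
Step 2: Evaluate g(x).
g(2.8622) = 4*2.8622 - 2 = 9.4488
Step 3: Compute Lagrangian.
L = 69.5829 + 9*9.4488 = 154.6221


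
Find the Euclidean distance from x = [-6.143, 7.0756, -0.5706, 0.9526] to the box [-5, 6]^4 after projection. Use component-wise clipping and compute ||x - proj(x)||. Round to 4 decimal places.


Project each component onto [-5, 6].
clip(-6.143) = -5.0, clip(7.0756) = 6.0, clip(-0.5706) = -0.5706, clip(0.9526) = 0.9526
Projection = [-5.0, 6.0, -0.5706, 0.9526]
Squared diffs: [1.3064, 1.1569, 0.0, 0.0]
Distance = sqrt(2.4633) = 1.5695


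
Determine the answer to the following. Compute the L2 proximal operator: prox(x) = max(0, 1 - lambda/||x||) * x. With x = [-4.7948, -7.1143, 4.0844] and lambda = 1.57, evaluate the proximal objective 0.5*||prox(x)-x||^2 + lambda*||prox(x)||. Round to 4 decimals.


Step 1: Compute ||x||.
||x|| = 9.5019
Step 2: Compute scaling factor.
scale = max(0, 1 - 1.57/9.5019) = 0.8348
Step 3: prox(x) = [-4.0026, -5.9388, 3.4095]
||prox(x)|| = 7.9319
Step 4: Proximal objective.
0.5*||prox-x||^2 = 1.2325
lambda*||prox|| = 12.4531
Total = 13.6855


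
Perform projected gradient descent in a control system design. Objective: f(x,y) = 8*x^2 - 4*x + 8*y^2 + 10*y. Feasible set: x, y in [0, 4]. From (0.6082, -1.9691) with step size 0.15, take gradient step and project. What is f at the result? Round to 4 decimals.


Step 1: Compute gradient at (0.6082, -1.9691).
grad_x = 2*8*0.6082 - 4 = 5.7312
grad_y = 2*8*-1.9691 + 10 = -21.5056
Step 2: Gradient step.
x_raw = 0.6082 - 0.15*5.7312 = -0.2515
y_raw = -1.9691 - 0.15*-21.5056 = 1.2567
Step 3: Project onto [0, 4].
x_proj = clip(-0.2515) = 0.0
y_proj = clip(1.2567) = 1.2567
Step 4: Evaluate f.
f(0.0, 1.2567) = 25.2026


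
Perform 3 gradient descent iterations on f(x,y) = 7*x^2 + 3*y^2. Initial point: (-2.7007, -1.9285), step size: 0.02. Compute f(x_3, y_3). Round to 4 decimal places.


Gradient descent on f(x,y) = 7*x^2 + 3*y^2.
Starting point: (-2.7007, -1.9285), alpha = 0.02
Step 1: grad_x = 2*7*-2.7007 = -37.8098, grad_y = 2*3*-1.9285 = -11.571
  x_1 = -2.7007 - 0.02*-37.8098 = -1.9445
  y_1 = -1.9285 - 0.02*-11.571 = -1.6971
Step 2: grad_x = 2*7*-1.9445 = -27.2231, grad_y = 2*3*-1.6971 = -10.1825
  x_2 = -1.9445 - 0.02*-27.2231 = -1.4
  y_2 = -1.6971 - 0.02*-10.1825 = -1.4934
Step 3: grad_x = 2*7*-1.4 = -19.6006, grad_y = 2*3*-1.4934 = -8.9606
  x_3 = -1.4 - 0.02*-19.6006 = -1.008
  y_3 = -1.4934 - 0.02*-8.9606 = -1.3142
f(-1.008, -1.3142) = 7*(-1.008)^2 + 3*(-1.3142)^2 = 12.2944


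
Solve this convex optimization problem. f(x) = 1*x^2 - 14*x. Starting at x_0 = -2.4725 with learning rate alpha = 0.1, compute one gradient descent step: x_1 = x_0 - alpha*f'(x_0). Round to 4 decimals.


We compute the gradient at x_0 and apply the update.
f'(x) = 2*x - 14
f'(-2.4725) = 2*-2.4725 - 14 = -18.945
x_1 = -2.4725 - 0.1*-18.945 = -0.578


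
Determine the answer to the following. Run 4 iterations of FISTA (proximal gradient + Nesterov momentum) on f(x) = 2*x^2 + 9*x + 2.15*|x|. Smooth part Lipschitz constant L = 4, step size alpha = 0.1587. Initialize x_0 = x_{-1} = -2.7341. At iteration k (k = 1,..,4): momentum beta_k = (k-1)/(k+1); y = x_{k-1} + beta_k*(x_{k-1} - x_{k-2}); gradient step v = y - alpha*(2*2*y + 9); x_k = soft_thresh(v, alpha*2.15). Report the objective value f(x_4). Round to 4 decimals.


FISTA on f(x) = 2*x^2 + 9*x + 2.15*|x|
L = 4, alpha = 0.1587
Iteration 1: beta = 0.0, y = -2.7341 + 0.0*(-2.7341 + 2.7341) = -2.7341
  grad(y) = -1.9364, v = y - alpha*grad = -2.4268
  prox(v) = soft_thresh(-2.4268, 0.3412) = -2.0856
Iteration 2: beta = 0.3333, y = -2.0856 + 0.3333*(-2.0856 + 2.7341) = -1.8694
  grad(y) = 1.5223, v = y - alpha*grad = -2.111
  prox(v) = soft_thresh(-2.111, 0.3412) = -1.7698
Iteration 3: beta = 0.5, y = -1.7698 + 0.5*(-1.7698 + 2.0856) = -1.6119
  grad(y) = 2.5523, v = y - alpha*grad = -2.017
  prox(v) = soft_thresh(-2.017, 0.3412) = -1.6758
Iteration 4: beta = 0.6, y = -1.6758 + 0.6*(-1.6758 + 1.7698) = -1.6193
  grad(y) = 2.5226, v = y - alpha*grad = -2.0197
  prox(v) = soft_thresh(-2.0197, 0.3412) = -1.6785
f(x_4) = 2*(-1.6785)^2 + 9*(-1.6785) + 2.15*|-1.6785| = -5.863


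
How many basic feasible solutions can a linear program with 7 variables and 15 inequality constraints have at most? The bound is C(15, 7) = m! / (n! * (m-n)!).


Each vertex corresponds to some choice of n active constraints out of m, so the number of vertices is at most C(m, n) = m! / (n!(m-n)!).
m = 15, n = 7
Numerator: 15 * 14 * 13 * 12 * 11 * 10 * 9
Denominator: 7! = 5040
C(15, 7) = 6435


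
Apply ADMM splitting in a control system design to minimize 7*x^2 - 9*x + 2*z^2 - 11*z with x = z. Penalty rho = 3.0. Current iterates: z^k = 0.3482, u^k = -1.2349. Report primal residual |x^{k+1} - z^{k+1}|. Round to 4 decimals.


ADMM iteration with rho = 3.0, z^k = 0.3482, u^k = -1.2349
Step 1: x-update.
Minimize 7*x^2 - 9*x + (3.0/2)*(x - 0.3482 - 1.2349)^2
FOC: (2*7 + 3.0)*x = 9 + 3.0*(0.3482 + 1.2349)
x^{k+1} = 0.8088
Step 2: z-update.
Minimize 2*z^2 - 11*z + (3.0/2)*(0.8088 - z - 1.2349)^2
FOC: (2*2 + 3.0)*z = 11 + 3.0*(0.8088 - 1.2349)
z^{k+1} = 1.3888
Step 3: u-update.
u^{k+1} = -1.2349 + 0.8088 - 1.3888 = -1.8149
Step 4: Primal residual = |0.8088 - 1.3888| = 0.58


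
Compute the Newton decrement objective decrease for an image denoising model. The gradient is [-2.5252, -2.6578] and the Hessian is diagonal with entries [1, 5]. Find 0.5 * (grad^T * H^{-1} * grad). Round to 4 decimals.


Step 1: H is diagonal, so H^(-1) * g = [-2.5252, -0.5316].
Step 2: g^T H^(-1) g = sum_i g_i^2 / H_ii
  = (-2.5252)^2/1 + (-2.6578)^2/5
  = 6.3766 + 1.4128 = 7.7894
Step 3: Objective decrease = 0.5 * g^T H^(-1) g = 3.8947


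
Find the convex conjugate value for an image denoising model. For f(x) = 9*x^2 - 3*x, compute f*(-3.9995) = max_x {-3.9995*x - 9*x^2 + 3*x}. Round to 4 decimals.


f*(y) = sup_x {y*x - a*x^2 - b*x} = sup_x {(y-b)*x - a*x^2}
FOC: (y - b) - 2a*x = 0 => x* = (y - b)/(2a)
x* = (-3.9995 + 3)/(2*9) = -0.0555
f*(-3.9995) = (y-b)^2/(4a) = (-3.9995 + 3)^2/(4*9)
= 0.999/36 = 0.0278


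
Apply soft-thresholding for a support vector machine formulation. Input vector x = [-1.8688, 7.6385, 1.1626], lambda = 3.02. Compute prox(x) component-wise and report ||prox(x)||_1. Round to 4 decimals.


Soft-thresholding with lambda = 3.02:
prox(-1.8688) = sign(-1.8688)*max(|-1.8688| - 3.02, 0) = 0.0
prox(7.6385) = sign(7.6385)*max(|7.6385| - 3.02, 0) = 4.6185
prox(1.1626) = sign(1.1626)*max(|1.1626| - 3.02, 0) = 0.0
prox(x) = [0.0, 4.6185, 0.0]
||prox(x)||_1 = 0.0 + 4.6185 + 0.0 = 4.6185


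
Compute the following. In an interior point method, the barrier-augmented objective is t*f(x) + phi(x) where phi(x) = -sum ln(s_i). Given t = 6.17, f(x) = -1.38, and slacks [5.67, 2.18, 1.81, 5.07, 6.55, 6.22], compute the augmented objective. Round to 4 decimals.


Step 1: Compute log-barrier.
ln values: [1.7352, 0.7793, 0.5933, 1.6233, 1.8795, 1.8278]
phi = -(1.7352 + 0.7793 + 0.5933 + 1.6233 + 1.8795 + 1.8278) = -8.4384
Step 2: Compute augmented objective.
t*f(x) = 6.17*-1.38 = -8.5146
Total = -8.5146 - 8.4384 = -16.953


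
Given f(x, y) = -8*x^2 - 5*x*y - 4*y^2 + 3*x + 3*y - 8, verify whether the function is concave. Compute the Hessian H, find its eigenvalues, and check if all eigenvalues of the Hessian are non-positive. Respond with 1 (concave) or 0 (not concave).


The Hessian of f(x,y) = -8*x^2 - 5*x*y - 4*y^2 + 3*x + 3*y - 8 is:
H = [[-16, -5], [-5, -8]]
Trace = -16 - 8 = -24
Determinant = -16*-8 - (-5)^2 = 103
Discriminant = (-24)^2 - 4*103 = 164.0
Eigenvalues: lambda_1 = -18.4031, lambda_2 = -5.5969
The function is concave.

1


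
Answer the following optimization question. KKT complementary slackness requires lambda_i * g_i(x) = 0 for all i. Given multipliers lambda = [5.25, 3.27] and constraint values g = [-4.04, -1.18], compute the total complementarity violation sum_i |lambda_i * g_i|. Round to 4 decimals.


KKT complementary slackness check:
lambda_1 * g_1 = 5.25 * -4.04 = -21.21
lambda_2 * g_2 = 3.27 * -1.18 = -3.8586
Total violation = 21.21 + 3.8586 = 25.0686


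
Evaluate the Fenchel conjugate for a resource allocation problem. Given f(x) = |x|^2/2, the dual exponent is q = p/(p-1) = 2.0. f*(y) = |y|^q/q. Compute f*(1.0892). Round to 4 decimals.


The conjugate exponent q satisfies 1/p + 1/q = 1.
p = 2, so q = 2/(2 - 1) = 2.0
|y|^q = 1.0892^2.0 = 1.1864
f*(1.0892) = 1.1864 / 2.0 = 0.5932


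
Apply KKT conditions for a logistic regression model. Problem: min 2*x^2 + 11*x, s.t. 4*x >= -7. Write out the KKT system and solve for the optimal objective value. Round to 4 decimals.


Step 1: Try lambda = 0 (constraint inactive).
x_unc = -11/(2*2) = -2.75
Check: 4*-2.75 = -11.0 < -7 -- violated!
Step 2: Constraint must be active: 4*x = -7
x* = -7/4 = -1.75
lambda = (2*2*(-1.75) + 11)/4 = 1.0
Step 3: Compute optimal value.
f(x*) = 2*(-1.75)^2 + 11*(-1.75) = -13.125


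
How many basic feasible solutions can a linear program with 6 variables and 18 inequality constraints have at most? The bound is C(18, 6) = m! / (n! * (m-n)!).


Each vertex corresponds to some choice of n active constraints out of m, so the number of vertices is at most C(m, n) = m! / (n!(m-n)!).
m = 18, n = 6
Numerator: 18 * 17 * 16 * 15 * 14 * 13
Denominator: 6! = 720
C(18, 6) = 18564


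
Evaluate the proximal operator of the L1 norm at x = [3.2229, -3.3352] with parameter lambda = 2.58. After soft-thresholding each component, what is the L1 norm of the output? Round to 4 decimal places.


Soft-thresholding with lambda = 2.58:
prox(3.2229) = sign(3.2229)*max(|3.2229| - 2.58, 0) = 0.6429
prox(-3.3352) = sign(-3.3352)*max(|-3.3352| - 2.58, 0) = -0.7552
prox(x) = [0.6429, -0.7552]
||prox(x)||_1 = 0.6429 + 0.7552 = 1.3981


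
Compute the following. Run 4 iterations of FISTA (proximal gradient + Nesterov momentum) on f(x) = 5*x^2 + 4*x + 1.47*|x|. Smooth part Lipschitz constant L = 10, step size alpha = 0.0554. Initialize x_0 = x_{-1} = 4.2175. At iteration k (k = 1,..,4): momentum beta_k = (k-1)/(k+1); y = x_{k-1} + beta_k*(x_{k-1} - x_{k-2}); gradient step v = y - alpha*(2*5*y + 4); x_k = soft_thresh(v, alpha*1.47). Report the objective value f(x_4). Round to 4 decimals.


FISTA on f(x) = 5*x^2 + 4*x + 1.47*|x|
L = 10, alpha = 0.0554
Iteration 1: beta = 0.0, y = 4.2175 + 0.0*(4.2175 - 4.2175) = 4.2175
  grad(y) = 46.175, v = y - alpha*grad = 1.6594
  prox(v) = soft_thresh(1.6594, 0.0814) = 1.578
Iteration 2: beta = 0.3333, y = 1.578 + 0.3333*(1.578 - 4.2175) = 0.6981
  grad(y) = 10.9812, v = y - alpha*grad = 0.0898
  prox(v) = soft_thresh(0.0898, 0.0814) = 0.0083
Iteration 3: beta = 0.5, y = 0.0083 + 0.5*(0.0083 - 1.578) = -0.7765
  grad(y) = -3.765, v = y - alpha*grad = -0.5679
  prox(v) = soft_thresh(-0.5679, 0.0814) = -0.4865
Iteration 4: beta = 0.6, y = -0.4865 + 0.6*(-0.4865 - 0.0083) = -0.7834
  grad(y) = -3.8336, v = y - alpha*grad = -0.571
  prox(v) = soft_thresh(-0.571, 0.0814) = -0.4895
f(x_4) = 5*(-0.4895)^2 + 4*(-0.4895) + 1.47*|-0.4895| = -0.0403


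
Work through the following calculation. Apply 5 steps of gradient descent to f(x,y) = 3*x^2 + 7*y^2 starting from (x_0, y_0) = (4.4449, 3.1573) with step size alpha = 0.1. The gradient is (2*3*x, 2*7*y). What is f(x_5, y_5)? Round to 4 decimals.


Gradient descent on f(x,y) = 3*x^2 + 7*y^2.
Starting point: (4.4449, 3.1573), alpha = 0.1
Step 1: grad_x = 2*3*4.4449 = 26.6694, grad_y = 2*7*3.1573 = 44.2022
  x_1 = 4.4449 - 0.1*26.6694 = 1.778
  y_1 = 3.1573 - 0.1*44.2022 = -1.2629
Step 2: grad_x = 2*3*1.778 = 10.6678, grad_y = 2*7*-1.2629 = -17.6809
  x_2 = 1.778 - 0.1*10.6678 = 0.7112
  y_2 = -1.2629 - 0.1*-17.6809 = 0.5052
Step 3: grad_x = 2*3*0.7112 = 4.2671, grad_y = 2*7*0.5052 = 7.0724
  x_3 = 0.7112 - 0.1*4.2671 = 0.2845
  y_3 = 0.5052 - 0.1*7.0724 = -0.2021
Step 4: grad_x = 2*3*0.2845 = 1.7068, grad_y = 2*7*-0.2021 = -2.8289
  x_4 = 0.2845 - 0.1*1.7068 = 0.1138
  y_4 = -0.2021 - 0.1*-2.8289 = 0.0808
Step 5: grad_x = 2*3*0.1138 = 0.6827, grad_y = 2*7*0.0808 = 1.1316
  x_5 = 0.1138 - 0.1*0.6827 = 0.0455
  y_5 = 0.0808 - 0.1*1.1316 = -0.0323
f(0.0455, -0.0323) = 3*0.0455^2 + 7*(-0.0323)^2 = 0.0135


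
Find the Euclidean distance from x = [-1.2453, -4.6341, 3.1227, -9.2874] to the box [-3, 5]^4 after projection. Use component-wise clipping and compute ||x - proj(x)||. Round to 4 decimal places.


Project each component onto [-3, 5].
clip(-1.2453) = -1.2453, clip(-4.6341) = -3.0, clip(3.1227) = 3.1227, clip(-9.2874) = -3.0
Projection = [-1.2453, -3.0, 3.1227, -3.0]
Squared diffs: [0.0, 2.6703, 0.0, 39.5314]
Distance = sqrt(42.2017) = 6.4963


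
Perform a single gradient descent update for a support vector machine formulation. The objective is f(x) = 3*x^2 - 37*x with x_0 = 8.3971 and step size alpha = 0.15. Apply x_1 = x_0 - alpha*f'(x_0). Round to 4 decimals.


We compute the gradient at x_0 and apply the update.
f'(x) = 6*x - 37
f'(8.3971) = 6*8.3971 - 37 = 13.3826
x_1 = 8.3971 - 0.15*13.3826 = 6.3897


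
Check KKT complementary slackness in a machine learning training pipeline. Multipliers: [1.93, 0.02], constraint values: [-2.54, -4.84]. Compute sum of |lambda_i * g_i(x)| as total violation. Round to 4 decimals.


KKT complementary slackness check:
lambda_1 * g_1 = 1.93 * -2.54 = -4.9022
lambda_2 * g_2 = 0.02 * -4.84 = -0.0968
Total violation = 4.9022 + 0.0968 = 4.999


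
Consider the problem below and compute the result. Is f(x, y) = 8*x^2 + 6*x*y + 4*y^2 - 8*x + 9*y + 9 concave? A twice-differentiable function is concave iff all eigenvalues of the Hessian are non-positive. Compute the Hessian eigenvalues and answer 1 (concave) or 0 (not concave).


The Hessian of f(x,y) = 8*x^2 + 6*x*y + 4*y^2 - 8*x + 9*y + 9 is:
H = [[16, 6], [6, 8]]
Trace = 16 + 8 = 24
Determinant = 16*8 - (6)^2 = 92
Discriminant = (24)^2 - 4*92 = 208.0
Eigenvalues: lambda_1 = 4.7889, lambda_2 = 19.2111
The function is not concave.

0


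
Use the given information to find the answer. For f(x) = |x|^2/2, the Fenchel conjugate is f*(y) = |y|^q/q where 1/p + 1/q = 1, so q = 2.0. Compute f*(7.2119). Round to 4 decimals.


The conjugate exponent q satisfies 1/p + 1/q = 1.
p = 2, so q = 2/(2 - 1) = 2.0
|y|^q = 7.2119^2.0 = 52.0115
f*(7.2119) = 52.0115 / 2.0 = 26.0058


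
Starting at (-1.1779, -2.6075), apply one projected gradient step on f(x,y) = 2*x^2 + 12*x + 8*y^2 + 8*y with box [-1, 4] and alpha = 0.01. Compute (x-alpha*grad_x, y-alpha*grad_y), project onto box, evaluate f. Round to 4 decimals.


Step 1: Compute gradient at (-1.1779, -2.6075).
grad_x = 2*2*-1.1779 + 12 = 7.2884
grad_y = 2*8*-2.6075 + 8 = -33.72
Step 2: Gradient step.
x_raw = -1.1779 - 0.01*7.2884 = -1.2508
y_raw = -2.6075 - 0.01*-33.72 = -2.2703
Step 3: Project onto [-1, 4].
x_proj = clip(-1.2508) = -1.0
y_proj = clip(-2.2703) = -1.0
Step 4: Evaluate f.
f(-1.0, -1.0) = -10.0


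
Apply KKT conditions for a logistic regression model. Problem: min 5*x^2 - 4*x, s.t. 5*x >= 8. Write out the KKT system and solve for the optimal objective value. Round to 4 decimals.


Step 1: Try lambda = 0 (constraint inactive).
x_unc = 4/(2*5) = 0.4
Check: 5*0.4 = 2.0 < 8 -- violated!
Step 2: Constraint must be active: 5*x = 8
x* = 8/5 = 1.6
lambda = (2*5*1.6 - 4)/5 = 2.4
Step 3: Compute optimal value.
f(x*) = 5*1.6^2 - 4*1.6 = 6.4
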